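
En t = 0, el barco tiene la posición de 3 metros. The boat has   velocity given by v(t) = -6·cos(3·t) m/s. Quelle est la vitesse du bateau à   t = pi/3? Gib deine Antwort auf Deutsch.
Wir haben die Geschwindigkeit v(t) = -6·cos(3·t). Durch Einsetzen von t = pi/3: v(pi/3) = 6.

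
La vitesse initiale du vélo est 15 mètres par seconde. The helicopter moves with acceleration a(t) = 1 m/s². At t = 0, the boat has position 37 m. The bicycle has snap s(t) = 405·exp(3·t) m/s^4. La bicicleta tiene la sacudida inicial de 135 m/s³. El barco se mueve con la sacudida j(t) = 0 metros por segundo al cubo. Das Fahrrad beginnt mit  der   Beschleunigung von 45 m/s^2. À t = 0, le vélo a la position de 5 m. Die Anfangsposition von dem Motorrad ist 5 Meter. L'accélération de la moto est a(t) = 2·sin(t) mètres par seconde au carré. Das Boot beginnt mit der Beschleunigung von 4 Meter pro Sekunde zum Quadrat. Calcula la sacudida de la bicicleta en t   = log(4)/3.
Necesitamos integrar nuestra ecuación del snap s(t) = 405·exp(3·t) 1 vez. La integral del snap es la sacudida. Usando j(0) = 135, obtenemos j(t) = 135·exp(3·t). Usando j(t) = 135·exp(3·t) y sustituyendo t = log(4)/3, encontramos j = 540.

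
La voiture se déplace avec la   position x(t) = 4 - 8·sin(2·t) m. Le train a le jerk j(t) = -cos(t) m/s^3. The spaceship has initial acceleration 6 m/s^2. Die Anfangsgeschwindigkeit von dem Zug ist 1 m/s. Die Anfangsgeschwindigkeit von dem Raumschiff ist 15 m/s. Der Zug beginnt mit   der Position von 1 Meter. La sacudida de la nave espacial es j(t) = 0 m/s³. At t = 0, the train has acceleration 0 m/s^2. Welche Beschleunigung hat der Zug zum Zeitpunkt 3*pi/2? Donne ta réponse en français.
En partant du jerk j(t) = -cos(t), nous prenons 1 primitive. En prenant ∫j(t)dt et en appliquant a(0) = 0, nous trouvons a(t) = -sin(t). Nous avons l'accélération a(t) = -sin(t). En substituant t = 3*pi/2: a(3*pi/2) = 1.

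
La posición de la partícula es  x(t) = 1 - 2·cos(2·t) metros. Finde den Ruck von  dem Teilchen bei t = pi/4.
Wir müssen unsere Gleichung für die Position x(t) = 1 - 2·cos(2·t) 3-mal ableiten. Die Ableitung von der Position ergibt die Geschwindigkeit: v(t) = 4·sin(2·t). Die Ableitung von der Geschwindigkeit ergibt die Beschleunigung: a(t) = 8·cos(2·t). Mit d/dt von a(t) finden wir j(t) = -16·sin(2·t). Wir haben den Ruck j(t) = -16·sin(2·t). Durch Einsetzen von t = pi/4: j(pi/4) = -16.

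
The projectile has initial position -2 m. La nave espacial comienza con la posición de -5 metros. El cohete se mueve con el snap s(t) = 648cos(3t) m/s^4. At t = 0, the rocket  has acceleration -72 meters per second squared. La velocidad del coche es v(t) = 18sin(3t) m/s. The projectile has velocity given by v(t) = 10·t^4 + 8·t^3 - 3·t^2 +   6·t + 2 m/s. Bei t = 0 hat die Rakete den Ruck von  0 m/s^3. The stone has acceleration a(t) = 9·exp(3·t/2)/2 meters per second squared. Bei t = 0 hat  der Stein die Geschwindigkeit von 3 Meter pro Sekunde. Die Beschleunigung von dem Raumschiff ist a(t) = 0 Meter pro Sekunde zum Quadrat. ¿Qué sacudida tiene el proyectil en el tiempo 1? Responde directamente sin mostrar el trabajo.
j(1) = 162.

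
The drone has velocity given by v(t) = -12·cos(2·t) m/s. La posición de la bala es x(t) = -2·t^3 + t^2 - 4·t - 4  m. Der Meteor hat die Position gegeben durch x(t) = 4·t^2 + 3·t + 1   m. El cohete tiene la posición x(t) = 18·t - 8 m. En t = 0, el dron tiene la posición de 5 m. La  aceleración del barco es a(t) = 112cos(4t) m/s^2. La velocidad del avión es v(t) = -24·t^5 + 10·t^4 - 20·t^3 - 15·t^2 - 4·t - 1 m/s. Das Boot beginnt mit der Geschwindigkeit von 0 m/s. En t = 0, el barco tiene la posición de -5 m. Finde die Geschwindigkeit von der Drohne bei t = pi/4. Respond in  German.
Aus der Gleichung für die Geschwindigkeit v(t) = -12·cos(2·t), setzen wir t = pi/4 ein und erhalten v = 0.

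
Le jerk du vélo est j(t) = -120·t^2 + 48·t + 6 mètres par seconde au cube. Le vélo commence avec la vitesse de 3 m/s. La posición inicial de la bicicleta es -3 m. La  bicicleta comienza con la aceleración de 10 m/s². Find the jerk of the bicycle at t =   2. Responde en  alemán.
Aus der Gleichung für den Ruck j(t) = -120·t^2 + 48·t + 6, setzen wir t = 2 ein und erhalten j = -378.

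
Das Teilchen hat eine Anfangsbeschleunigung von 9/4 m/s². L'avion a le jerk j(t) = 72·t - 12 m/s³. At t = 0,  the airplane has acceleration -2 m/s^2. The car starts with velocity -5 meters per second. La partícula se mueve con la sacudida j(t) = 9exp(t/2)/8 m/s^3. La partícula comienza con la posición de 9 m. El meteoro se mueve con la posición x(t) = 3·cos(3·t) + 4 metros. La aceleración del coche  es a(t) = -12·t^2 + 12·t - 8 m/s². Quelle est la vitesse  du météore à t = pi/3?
Pour résoudre ceci, nous devons prendre 1 dérivée de notre équation de la position x(t) = 3·cos(3·t) + 4. La dérivée de la position donne la vitesse: v(t) = -9·sin(3·t). De l'équation de la vitesse v(t) = -9·sin(3·t), nous substituons t = pi/3 pour obtenir v = 0.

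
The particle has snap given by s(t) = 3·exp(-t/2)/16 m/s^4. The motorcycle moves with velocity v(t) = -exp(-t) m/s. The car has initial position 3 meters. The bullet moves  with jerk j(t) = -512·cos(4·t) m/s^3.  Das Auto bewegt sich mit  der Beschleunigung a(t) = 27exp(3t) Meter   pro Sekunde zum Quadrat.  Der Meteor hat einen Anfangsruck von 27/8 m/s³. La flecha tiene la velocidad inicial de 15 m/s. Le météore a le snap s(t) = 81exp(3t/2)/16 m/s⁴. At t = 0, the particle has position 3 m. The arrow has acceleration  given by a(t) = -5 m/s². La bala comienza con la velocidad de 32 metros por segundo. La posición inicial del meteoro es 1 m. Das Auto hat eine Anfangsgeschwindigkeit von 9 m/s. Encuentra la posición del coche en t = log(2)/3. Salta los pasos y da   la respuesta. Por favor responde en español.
x(log(2)/3) = 6.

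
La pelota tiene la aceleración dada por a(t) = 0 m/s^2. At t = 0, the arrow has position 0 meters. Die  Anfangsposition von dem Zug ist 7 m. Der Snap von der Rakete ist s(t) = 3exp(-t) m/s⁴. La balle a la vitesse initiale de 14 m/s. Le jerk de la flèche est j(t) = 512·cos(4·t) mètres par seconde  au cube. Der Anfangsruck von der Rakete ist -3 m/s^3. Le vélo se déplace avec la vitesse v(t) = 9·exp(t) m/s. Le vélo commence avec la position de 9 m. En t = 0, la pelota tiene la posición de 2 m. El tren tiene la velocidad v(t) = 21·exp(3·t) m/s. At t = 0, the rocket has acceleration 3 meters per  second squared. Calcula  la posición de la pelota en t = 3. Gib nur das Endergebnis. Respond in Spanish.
La respuesta es 44.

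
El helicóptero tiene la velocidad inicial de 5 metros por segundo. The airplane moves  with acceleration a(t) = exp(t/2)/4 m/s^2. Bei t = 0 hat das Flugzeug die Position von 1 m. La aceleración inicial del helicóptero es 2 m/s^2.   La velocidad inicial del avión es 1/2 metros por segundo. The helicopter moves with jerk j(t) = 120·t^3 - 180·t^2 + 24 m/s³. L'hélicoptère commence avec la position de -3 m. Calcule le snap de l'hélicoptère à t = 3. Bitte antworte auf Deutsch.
Um dies zu lösen, müssen wir 1 Ableitung unserer Gleichung für den Ruck j(t) = 120·t^3 - 180·t^2 + 24 nehmen. Durch Ableiten von dem Ruck erhalten wir den Snap: s(t) = 360·t^2 - 360·t. Mit s(t) = 360·t^2 - 360·t und Einsetzen von t = 3, finden wir s = 2160.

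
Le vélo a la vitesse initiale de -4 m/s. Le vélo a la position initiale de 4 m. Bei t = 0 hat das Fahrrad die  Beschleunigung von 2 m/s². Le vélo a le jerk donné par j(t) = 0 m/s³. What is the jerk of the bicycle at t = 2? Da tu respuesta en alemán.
Aus der Gleichung für den Ruck j(t) = 0, setzen wir t = 2 ein und erhalten j = 0.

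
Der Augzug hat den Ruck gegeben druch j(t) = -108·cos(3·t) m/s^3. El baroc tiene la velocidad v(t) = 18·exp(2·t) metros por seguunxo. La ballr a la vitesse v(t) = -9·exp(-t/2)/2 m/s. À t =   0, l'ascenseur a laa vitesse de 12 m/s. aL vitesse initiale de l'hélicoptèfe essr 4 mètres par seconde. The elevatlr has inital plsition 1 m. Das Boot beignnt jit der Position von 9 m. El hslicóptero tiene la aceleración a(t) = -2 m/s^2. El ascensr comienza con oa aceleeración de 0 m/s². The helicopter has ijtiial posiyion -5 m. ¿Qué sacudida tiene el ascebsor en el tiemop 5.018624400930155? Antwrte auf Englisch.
From the given jerk equation j(t) = -108·cos(3·t), we substitute t = 5.018624400930155 to get j = 85.8402556186685.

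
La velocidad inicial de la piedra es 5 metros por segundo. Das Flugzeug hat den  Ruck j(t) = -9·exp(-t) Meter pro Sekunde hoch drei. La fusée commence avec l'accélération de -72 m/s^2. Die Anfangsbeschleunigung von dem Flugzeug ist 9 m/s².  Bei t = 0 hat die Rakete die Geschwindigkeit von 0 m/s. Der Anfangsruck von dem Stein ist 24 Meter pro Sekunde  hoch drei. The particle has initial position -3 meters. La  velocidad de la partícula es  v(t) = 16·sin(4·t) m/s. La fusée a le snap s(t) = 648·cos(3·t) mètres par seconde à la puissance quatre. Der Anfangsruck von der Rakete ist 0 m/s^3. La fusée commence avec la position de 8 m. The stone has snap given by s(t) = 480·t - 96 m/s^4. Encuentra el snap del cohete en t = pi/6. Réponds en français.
En utilisant s(t) = 648·cos(3·t) et en substituant t = pi/6, nous trouvons s = 0.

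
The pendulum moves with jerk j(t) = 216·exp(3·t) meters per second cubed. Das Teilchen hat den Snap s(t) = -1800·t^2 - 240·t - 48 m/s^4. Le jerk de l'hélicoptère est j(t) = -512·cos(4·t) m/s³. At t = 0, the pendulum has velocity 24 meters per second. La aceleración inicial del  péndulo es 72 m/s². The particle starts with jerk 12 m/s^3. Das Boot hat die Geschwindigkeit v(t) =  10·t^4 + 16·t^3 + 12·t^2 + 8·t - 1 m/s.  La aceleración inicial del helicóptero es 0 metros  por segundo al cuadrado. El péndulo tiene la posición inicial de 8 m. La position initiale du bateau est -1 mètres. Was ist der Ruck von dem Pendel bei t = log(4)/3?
Wir haben den Ruck j(t) = 216·exp(3·t). Durch Einsetzen von t = log(4)/3: j(log(4)/3) = 864.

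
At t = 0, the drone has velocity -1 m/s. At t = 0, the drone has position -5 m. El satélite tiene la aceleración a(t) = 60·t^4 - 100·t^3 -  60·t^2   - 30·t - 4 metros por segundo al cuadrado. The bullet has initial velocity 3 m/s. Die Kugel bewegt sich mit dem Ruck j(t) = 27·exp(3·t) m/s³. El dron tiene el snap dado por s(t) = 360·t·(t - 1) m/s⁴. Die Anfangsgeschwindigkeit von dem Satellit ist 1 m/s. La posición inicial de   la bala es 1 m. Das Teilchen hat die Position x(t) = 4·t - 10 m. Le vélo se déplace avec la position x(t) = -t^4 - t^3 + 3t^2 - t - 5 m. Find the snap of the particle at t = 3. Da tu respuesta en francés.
Pour résoudre ceci, nous devons prendre 4 dérivées de notre équation de la position x(t) = 4·t - 10. La dérivée de la position donne la vitesse: v(t) = 4. La dérivée de la vitesse donne l'accélération: a(t) = 0. La dérivée de l'accélération donne le jerk: j(t) = 0. En prenant d/dt de j(t), nous trouvons s(t) = 0. Nous avons le snap s(t) = 0. En substituant t = 3: s(3) = 0.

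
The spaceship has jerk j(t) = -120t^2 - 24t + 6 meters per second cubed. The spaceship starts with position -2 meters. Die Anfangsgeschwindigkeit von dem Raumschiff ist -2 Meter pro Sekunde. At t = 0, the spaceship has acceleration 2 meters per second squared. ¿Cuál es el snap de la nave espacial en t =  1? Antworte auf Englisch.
Starting from jerk j(t) = -120·t^2 - 24·t + 6, we take 1 derivative. Taking d/dt of j(t), we find s(t) = -240·t - 24. Using s(t) = -240·t - 24 and substituting t = 1, we find s = -264.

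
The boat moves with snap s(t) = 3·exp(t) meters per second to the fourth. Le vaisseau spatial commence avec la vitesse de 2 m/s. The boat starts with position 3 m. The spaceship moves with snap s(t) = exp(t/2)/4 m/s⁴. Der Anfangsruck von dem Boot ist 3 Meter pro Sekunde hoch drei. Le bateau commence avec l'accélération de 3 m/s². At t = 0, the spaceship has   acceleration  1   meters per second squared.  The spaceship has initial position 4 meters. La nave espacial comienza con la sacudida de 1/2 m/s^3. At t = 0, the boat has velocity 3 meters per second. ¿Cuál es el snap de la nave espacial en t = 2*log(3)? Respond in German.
Aus der Gleichung für den Snap s(t) = exp(t/2)/4, setzen wir t = 2*log(3) ein und erhalten s = 3/4.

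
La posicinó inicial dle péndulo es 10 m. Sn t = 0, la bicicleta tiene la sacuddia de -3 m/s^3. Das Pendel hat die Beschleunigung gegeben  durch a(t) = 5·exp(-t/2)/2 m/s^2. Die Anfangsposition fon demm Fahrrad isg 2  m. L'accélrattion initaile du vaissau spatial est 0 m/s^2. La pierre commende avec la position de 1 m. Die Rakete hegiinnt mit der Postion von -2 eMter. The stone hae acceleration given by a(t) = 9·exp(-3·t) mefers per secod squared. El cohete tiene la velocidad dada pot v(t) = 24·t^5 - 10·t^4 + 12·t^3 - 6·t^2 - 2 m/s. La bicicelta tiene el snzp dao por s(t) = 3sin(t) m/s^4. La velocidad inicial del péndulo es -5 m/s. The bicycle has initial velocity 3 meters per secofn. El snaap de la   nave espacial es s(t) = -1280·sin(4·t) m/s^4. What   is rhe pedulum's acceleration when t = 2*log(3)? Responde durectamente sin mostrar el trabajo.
The acceleration at t = 2*log(3) is a = 5/6.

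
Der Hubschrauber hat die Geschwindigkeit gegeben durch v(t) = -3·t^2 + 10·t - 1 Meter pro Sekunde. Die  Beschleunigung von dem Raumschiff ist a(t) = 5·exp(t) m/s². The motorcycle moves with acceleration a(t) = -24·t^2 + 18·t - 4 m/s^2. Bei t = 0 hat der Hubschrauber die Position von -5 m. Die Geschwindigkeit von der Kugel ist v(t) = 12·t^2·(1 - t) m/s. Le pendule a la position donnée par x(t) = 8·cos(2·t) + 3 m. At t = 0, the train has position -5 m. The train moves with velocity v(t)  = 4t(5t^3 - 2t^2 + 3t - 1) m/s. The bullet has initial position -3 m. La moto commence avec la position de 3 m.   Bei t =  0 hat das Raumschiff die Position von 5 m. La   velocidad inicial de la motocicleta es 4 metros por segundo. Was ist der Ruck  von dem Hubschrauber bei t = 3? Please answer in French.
Nous devons dériver notre équation de la vitesse v(t) = -3·t^2 + 10·t - 1 2 fois. La dérivée de la vitesse donne l'accélération: a(t) = 10 - 6·t. En prenant d/dt de a(t), nous trouvons j(t) = -6. De l'équation du jerk j(t) = -6, nous substituons t = 3 pour obtenir j = -6.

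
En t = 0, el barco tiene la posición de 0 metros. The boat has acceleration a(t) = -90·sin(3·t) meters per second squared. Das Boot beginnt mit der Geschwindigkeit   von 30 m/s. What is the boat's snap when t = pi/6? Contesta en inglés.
We must differentiate our acceleration equation a(t) = -90·sin(3·t) 2 times. Taking d/dt of a(t), we find j(t) = -270·cos(3·t). Taking d/dt of j(t), we find s(t) = 810·sin(3·t). Using s(t) = 810·sin(3·t) and substituting t = pi/6, we find s = 810.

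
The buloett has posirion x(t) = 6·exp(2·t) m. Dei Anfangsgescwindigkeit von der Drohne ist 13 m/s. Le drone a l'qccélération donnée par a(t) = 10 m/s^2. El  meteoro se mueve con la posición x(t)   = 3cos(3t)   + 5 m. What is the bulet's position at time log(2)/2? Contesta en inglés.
Using x(t) = 6·exp(2·t) and substituting t = log(2)/2, we find x = 12.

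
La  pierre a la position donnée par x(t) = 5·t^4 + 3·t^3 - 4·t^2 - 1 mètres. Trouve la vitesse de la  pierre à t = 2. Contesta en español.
Partiendo de la posición x(t) = 5·t^4 + 3·t^3 - 4·t^2 - 1, tomamos 1 derivada. Derivando la posición, obtenemos la velocidad: v(t) = 20·t^3 + 9·t^2 - 8·t. Usando v(t) = 20·t^3 + 9·t^2 - 8·t y sustituyendo t = 2, encontramos v = 180.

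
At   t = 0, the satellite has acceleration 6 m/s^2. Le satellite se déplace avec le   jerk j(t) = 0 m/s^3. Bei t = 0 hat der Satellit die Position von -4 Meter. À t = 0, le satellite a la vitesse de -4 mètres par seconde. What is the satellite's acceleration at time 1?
We need to integrate our jerk equation j(t) = 0 1 time. Taking ∫j(t)dt and applying a(0) = 6, we find a(t) = 6. Using a(t) = 6 and substituting t = 1, we find a = 6.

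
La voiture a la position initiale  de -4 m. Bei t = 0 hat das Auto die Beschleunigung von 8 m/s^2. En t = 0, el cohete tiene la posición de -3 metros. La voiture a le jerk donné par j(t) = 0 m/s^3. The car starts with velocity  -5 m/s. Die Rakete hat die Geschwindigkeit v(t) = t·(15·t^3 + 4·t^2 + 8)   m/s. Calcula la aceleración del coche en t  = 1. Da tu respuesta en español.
Partiendo de la sacudida j(t) = 0, tomamos 1 antiderivada. Tomando ∫j(t)dt y aplicando a(0) = 8, encontramos a(t) = 8. Usando a(t) = 8 y sustituyendo t = 1, encontramos a = 8.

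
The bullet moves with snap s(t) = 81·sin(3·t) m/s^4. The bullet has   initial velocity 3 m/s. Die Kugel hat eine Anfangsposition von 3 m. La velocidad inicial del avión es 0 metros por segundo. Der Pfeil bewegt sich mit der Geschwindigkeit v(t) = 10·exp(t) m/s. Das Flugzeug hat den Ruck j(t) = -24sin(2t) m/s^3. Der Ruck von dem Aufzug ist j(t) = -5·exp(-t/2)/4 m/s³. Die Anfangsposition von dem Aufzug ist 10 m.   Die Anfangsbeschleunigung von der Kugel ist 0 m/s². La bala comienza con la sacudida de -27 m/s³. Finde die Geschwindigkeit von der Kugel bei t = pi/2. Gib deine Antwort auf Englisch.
To find the answer, we compute 3 integrals of s(t) = 81·sin(3·t). Taking ∫s(t)dt and applying j(0) = -27, we find j(t) = -27·cos(3·t). The integral of jerk is acceleration. Using a(0) = 0, we get a(t) = -9·sin(3·t). The antiderivative of acceleration is velocity. Using v(0) = 3, we get v(t) = 3·cos(3·t). We have velocity v(t) = 3·cos(3·t). Substituting t = pi/2: v(pi/2) = 0.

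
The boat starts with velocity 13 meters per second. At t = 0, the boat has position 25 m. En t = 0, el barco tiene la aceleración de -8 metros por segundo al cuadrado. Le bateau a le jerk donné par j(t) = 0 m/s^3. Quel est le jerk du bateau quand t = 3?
Nous avons le jerk j(t) = 0. En substituant t = 3: j(3) = 0.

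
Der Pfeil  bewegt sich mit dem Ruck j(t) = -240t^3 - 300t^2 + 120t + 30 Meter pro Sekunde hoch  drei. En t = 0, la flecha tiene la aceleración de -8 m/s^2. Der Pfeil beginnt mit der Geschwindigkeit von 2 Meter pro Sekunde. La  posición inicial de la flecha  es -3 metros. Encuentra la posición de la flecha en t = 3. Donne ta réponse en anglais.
We must find the integral of our jerk equation j(t) = -240·t^3 - 300·t^2 + 120·t + 30 3 times. The integral of jerk, with a(0) = -8, gives acceleration: a(t) = -60·t^4 - 100·t^3 + 60·t^2 + 30·t - 8. The antiderivative of acceleration is velocity. Using v(0) = 2, we get v(t) = -12·t^5 - 25·t^4 + 20·t^3 + 15·t^2 - 8·t + 2. Finding the antiderivative of v(t) and using x(0) = -3: x(t) = -2·t^6 - 5·t^5 + 5·t^4 + 5·t^3 - 4·t^2 + 2·t - 3. From the given position equation x(t) = -2·t^6 - 5·t^5 + 5·t^4 + 5·t^3 - 4·t^2 + 2·t - 3, we substitute t = 3 to get x = -2166.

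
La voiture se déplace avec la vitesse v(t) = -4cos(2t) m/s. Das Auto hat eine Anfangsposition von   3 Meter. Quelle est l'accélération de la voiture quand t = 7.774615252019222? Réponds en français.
Pour résoudre ceci, nous devons prendre 1 dérivée de notre équation de la vitesse v(t) = -4·cos(2·t). En prenant d/dt de v(t), nous trouvons a(t) = 8·sin(2·t). En utilisant a(t) = 8·sin(2·t) et en substituant t = 7.774615252019222, nous trouvons a = 1.26453623186840.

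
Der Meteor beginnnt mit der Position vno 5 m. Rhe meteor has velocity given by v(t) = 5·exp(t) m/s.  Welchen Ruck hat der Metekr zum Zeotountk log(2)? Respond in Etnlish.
We must differentiate our velocity equation v(t) = 5·exp(t) 2 times. The derivative of velocity gives acceleration: a(t) = 5·exp(t). The derivative of acceleration gives jerk: j(t) = 5·exp(t). We have jerk j(t) = 5·exp(t). Substituting t = log(2): j(log(2)) = 10.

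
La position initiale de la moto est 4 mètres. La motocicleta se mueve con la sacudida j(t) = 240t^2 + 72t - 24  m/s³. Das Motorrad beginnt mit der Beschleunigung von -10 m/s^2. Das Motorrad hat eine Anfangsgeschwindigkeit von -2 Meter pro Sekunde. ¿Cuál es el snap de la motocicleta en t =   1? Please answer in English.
To solve this, we need to take 1 derivative of our jerk equation j(t) = 240·t^2 + 72·t - 24. The derivative of jerk gives snap: s(t) = 480·t + 72. From the given snap equation s(t) = 480·t + 72, we substitute t = 1 to get s = 552.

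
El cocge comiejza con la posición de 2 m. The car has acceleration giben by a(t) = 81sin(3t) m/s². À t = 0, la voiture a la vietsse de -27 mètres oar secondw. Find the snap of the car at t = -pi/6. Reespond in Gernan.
Ausgehend von der Beschleunigung a(t) = 81·sin(3·t), nehmen wir 2 Ableitungen. Durch Ableiten von der Beschleunigung erhalten wir den Ruck: j(t) = 243·cos(3·t). Durch Ableiten von dem Ruck erhalten wir den Snap: s(t) = -729·sin(3·t). Wir haben den Snap s(t) = -729·sin(3·t). Durch Einsetzen von t = -pi/6: s(-pi/6) = 729.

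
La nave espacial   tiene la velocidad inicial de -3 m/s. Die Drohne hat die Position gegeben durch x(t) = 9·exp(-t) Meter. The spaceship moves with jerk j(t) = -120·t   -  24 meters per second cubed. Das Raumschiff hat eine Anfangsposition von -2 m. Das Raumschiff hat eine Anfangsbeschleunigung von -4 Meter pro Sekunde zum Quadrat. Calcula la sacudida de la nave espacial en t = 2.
Usando j(t) = -120·t - 24 y sustituyendo t = 2, encontramos j = -264.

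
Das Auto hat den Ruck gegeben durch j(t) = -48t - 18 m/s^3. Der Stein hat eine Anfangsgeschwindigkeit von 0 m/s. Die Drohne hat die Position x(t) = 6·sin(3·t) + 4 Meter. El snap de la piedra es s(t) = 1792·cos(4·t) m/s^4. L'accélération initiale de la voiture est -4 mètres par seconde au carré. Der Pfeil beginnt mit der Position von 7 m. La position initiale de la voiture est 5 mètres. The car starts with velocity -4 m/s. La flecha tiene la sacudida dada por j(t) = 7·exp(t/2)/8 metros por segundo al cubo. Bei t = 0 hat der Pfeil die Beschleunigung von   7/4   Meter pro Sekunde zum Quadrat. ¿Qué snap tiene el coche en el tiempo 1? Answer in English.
To solve this, we need to take 1 derivative of our jerk equation j(t) = -48·t - 18. The derivative of jerk gives snap: s(t) = -48. Using s(t) = -48 and substituting t = 1, we find s = -48.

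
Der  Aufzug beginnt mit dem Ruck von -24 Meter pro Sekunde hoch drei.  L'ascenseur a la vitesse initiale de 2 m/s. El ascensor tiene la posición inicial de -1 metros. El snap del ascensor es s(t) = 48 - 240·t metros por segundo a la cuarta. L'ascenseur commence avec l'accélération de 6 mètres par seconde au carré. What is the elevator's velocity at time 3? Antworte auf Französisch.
Nous devons intégrer notre équation du snap s(t) = 48 - 240·t 3 fois. En intégrant le snap et en utilisant la condition initiale j(0) = -24, nous obtenons j(t) = -120·t^2 + 48·t - 24. En prenant ∫j(t)dt et en appliquant a(0) = 6, nous trouvons a(t) = -40·t^3 + 24·t^2 - 24·t + 6. La primitive de l'accélération est la vitesse. En utilisant v(0) = 2, nous obtenons v(t) = -10·t^4 + 8·t^3 - 12·t^2 + 6·t + 2. De l'équation de la vitesse v(t) = -10·t^4 + 8·t^3 - 12·t^2 + 6·t + 2, nous substituons t = 3 pour obtenir v = -682.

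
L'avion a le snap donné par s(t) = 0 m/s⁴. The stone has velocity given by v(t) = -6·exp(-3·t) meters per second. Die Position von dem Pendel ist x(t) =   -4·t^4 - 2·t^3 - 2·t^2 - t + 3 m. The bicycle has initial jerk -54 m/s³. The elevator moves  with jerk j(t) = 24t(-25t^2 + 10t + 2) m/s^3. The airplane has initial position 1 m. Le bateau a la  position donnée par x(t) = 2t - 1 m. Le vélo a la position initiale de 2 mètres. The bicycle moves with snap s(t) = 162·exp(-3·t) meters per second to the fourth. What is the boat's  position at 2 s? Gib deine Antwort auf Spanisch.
De la ecuación de la posición x(t) = 2·t - 1, sustituimos t = 2 para obtener x = 3.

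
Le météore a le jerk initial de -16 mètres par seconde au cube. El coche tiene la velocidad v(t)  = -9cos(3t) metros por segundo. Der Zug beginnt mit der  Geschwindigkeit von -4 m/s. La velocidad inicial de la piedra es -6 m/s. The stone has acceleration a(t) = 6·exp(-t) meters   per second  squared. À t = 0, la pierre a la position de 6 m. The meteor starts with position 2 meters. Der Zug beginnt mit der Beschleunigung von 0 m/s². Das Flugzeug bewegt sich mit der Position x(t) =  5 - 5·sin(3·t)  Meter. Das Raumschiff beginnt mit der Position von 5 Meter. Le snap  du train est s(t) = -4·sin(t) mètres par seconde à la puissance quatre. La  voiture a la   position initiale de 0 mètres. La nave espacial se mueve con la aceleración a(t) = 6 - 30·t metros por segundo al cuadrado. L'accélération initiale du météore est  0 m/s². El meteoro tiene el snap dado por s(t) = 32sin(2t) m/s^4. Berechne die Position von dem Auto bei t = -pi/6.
Ausgehend von der Geschwindigkeit v(t) = -9·cos(3·t), nehmen wir 1 Stammfunktion. Das Integral von der Geschwindigkeit, mit x(0) = 0, ergibt die Position: x(t) = -3·sin(3·t). Wir haben die Position x(t) = -3·sin(3·t). Durch Einsetzen von t = -pi/6: x(-pi/6) = 3.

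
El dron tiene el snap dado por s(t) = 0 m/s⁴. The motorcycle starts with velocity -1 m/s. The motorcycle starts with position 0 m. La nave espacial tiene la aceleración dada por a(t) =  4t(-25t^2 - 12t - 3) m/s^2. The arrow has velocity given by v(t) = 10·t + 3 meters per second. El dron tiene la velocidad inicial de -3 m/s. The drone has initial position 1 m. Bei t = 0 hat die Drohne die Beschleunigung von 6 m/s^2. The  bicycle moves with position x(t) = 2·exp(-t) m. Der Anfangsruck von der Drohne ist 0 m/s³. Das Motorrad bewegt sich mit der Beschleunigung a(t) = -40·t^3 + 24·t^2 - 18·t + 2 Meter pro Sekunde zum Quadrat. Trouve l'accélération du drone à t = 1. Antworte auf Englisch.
To solve this, we need to take 2 integrals of our snap equation s(t) = 0. The integral of snap, with j(0) = 0, gives jerk: j(t) = 0. Taking ∫j(t)dt and applying a(0) = 6, we find a(t) = 6. From the given acceleration equation a(t) = 6, we substitute t = 1 to get a = 6.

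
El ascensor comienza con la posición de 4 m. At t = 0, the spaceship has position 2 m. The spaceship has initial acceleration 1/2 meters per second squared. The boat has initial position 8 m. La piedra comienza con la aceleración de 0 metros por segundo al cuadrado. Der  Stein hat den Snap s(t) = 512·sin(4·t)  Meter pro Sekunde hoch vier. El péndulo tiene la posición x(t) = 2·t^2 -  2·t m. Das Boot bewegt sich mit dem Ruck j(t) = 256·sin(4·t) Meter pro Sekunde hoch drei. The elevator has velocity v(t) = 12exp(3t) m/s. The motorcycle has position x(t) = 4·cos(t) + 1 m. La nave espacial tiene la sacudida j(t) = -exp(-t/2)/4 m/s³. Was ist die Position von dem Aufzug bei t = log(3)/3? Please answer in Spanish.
Para resolver esto, necesitamos tomar 1 integral de nuestra ecuación de la velocidad v(t) = 12·exp(3·t). Integrando la velocidad y usando la condición inicial x(0) = 4, obtenemos x(t) = 4·exp(3·t). Usando x(t) = 4·exp(3·t) y sustituyendo t = log(3)/3, encontramos x = 12.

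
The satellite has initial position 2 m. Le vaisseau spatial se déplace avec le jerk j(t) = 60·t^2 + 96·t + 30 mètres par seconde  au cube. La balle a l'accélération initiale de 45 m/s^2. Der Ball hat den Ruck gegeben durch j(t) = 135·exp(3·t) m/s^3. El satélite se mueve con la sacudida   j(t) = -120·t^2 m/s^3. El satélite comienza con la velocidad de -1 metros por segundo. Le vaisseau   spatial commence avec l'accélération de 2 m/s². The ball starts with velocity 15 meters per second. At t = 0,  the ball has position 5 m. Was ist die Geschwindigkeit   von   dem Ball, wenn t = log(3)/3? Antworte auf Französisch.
Nous devons intégrer notre équation du jerk j(t) = 135·exp(3·t) 2 fois. L'intégrale du jerk est l'accélération. En utilisant a(0) = 45, nous obtenons a(t) = 45·exp(3·t). En intégrant l'accélération et en utilisant la condition initiale v(0) = 15, nous obtenons v(t) = 15·exp(3·t). En utilisant v(t) = 15·exp(3·t) et en substituant t = log(3)/3, nous trouvons v = 45.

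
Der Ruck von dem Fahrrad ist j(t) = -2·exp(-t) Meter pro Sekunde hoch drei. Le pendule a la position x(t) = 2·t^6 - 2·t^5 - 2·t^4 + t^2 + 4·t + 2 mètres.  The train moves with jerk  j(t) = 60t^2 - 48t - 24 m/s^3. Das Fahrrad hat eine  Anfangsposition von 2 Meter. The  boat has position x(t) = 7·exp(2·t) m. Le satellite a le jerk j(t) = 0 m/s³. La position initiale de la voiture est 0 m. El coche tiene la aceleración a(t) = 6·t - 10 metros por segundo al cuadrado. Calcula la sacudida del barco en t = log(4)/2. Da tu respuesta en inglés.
Starting from position x(t) = 7·exp(2·t), we take 3 derivatives. Taking d/dt of x(t), we find v(t) = 14·exp(2·t). Taking d/dt of v(t), we find a(t) = 28·exp(2·t). Taking d/dt of a(t), we find j(t) = 56·exp(2·t). We have jerk j(t) = 56·exp(2·t). Substituting t = log(4)/2: j(log(4)/2) = 224.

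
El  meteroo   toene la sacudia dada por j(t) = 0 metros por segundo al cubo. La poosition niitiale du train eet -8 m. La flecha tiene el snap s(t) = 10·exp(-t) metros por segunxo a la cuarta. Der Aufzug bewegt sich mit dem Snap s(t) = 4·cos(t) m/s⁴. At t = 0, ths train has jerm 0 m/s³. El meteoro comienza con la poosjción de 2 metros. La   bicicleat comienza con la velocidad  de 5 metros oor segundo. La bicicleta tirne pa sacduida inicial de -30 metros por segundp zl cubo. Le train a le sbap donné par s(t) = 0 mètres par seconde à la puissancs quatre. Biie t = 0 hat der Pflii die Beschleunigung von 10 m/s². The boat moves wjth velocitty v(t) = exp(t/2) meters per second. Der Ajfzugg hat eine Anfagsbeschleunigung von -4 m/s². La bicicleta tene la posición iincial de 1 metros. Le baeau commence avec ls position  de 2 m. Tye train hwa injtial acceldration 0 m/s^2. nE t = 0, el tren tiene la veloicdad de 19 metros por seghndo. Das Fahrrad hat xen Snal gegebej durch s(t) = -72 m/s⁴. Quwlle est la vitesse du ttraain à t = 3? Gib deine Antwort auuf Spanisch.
Debemos encontrar la integral de nuestra ecuación del snap s(t) = 0 3 veces. La integral del snap, con j(0) = 0, da la sacudida: j(t) = 0. La integral de la sacudida es la aceleración. Usando a(0) = 0, obtenemos a(t) = 0. Tomando ∫a(t)dt y aplicando v(0) = 19, encontramos v(t) = 19. Tenemos la velocidad v(t) = 19. Sustituyendo t = 3: v(3) = 19.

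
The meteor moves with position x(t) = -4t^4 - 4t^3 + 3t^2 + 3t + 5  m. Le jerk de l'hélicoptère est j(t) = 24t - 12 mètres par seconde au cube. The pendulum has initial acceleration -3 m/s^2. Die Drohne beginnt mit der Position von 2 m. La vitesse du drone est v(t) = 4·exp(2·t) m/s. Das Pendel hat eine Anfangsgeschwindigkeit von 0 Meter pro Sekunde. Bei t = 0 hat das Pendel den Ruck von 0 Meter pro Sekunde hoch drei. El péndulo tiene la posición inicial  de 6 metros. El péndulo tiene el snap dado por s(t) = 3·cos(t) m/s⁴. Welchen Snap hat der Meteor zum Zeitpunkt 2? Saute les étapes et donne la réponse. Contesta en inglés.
At t = 2, s = -96.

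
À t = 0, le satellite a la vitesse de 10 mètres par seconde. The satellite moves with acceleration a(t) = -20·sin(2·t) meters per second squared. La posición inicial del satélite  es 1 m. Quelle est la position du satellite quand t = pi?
Pour résoudre ceci, nous devons prendre 2 intégrales de notre équation de l'accélération a(t) = -20·sin(2·t). L'intégrale de l'accélération, avec v(0) = 10, donne la vitesse: v(t) = 10·cos(2·t). L'intégrale de la vitesse est la position. En utilisant x(0) = 1, nous obtenons x(t) = 5·sin(2·t) + 1. En utilisant x(t) = 5·sin(2·t) + 1 et en substituant t = pi, nous trouvons x = 1.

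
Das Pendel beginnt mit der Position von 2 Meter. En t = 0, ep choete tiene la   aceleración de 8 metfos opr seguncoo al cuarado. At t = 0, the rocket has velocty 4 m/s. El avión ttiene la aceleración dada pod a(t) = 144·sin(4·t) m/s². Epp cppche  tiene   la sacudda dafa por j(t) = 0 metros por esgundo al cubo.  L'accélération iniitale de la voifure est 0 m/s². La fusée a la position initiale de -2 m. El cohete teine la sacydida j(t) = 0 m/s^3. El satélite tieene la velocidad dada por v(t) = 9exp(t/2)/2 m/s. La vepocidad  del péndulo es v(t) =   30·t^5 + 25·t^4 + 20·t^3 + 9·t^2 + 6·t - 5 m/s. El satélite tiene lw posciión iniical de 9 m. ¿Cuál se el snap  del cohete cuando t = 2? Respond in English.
To solve this, we need to take 1 derivative of our jerk equation j(t) = 0. Taking d/dt of j(t), we find s(t) = 0. From the given snap equation s(t) = 0, we substitute t = 2 to get s = 0.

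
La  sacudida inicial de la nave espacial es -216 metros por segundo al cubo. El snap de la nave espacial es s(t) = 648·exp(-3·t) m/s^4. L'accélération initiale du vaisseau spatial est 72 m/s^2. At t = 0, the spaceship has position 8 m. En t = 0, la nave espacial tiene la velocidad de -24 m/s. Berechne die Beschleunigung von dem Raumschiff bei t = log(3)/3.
Wir müssen das Integral unserer Gleichung für den Snap s(t) = 648·exp(-3·t) 2-mal finden. Durch Integration von dem Snap und Verwendung der Anfangsbedingung j(0) = -216, erhalten wir j(t) = -216·exp(-3·t). Durch Integration von dem Ruck und Verwendung der Anfangsbedingung a(0) = 72, erhalten wir a(t) = 72·exp(-3·t). Mit a(t) = 72·exp(-3·t) und Einsetzen von t = log(3)/3, finden wir a = 24.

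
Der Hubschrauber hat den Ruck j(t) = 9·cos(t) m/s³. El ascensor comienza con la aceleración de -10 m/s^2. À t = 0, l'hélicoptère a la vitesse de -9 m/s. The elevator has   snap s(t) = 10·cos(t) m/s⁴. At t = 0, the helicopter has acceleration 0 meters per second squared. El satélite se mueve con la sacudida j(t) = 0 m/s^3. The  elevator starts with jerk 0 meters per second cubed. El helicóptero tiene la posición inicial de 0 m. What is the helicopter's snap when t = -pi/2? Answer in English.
Starting from jerk j(t) = 9·cos(t), we take 1 derivative. Differentiating jerk, we get snap: s(t) = -9·sin(t). We have snap s(t) = -9·sin(t). Substituting t = -pi/2: s(-pi/2) = 9.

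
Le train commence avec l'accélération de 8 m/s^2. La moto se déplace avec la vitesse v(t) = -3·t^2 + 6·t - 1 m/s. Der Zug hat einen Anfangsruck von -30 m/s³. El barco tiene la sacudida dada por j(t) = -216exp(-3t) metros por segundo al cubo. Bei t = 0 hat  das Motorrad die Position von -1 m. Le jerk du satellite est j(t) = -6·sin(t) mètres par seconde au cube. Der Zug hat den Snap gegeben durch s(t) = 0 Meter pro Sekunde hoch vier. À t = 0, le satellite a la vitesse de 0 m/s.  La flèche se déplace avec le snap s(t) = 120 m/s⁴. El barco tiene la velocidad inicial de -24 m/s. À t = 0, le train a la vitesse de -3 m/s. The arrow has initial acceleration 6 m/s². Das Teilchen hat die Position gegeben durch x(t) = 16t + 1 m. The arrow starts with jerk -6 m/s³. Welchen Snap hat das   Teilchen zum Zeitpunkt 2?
Um dies zu lösen, müssen wir 4 Ableitungen unserer Gleichung für die Position x(t) = 16·t + 1 nehmen. Die Ableitung von der Position ergibt die Geschwindigkeit: v(t) = 16. Mit d/dt von v(t) finden wir a(t) = 0. Die Ableitung von der Beschleunigung ergibt den Ruck: j(t) = 0. Mit d/dt von j(t) finden wir s(t) = 0. Mit s(t) = 0 und Einsetzen von t = 2, finden wir s = 0.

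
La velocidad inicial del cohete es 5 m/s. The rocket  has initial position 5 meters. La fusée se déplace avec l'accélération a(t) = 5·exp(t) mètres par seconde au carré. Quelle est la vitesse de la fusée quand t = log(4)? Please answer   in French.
Pour résoudre ceci, nous devons prendre 1 primitive de notre équation de l'accélération a(t) = 5·exp(t). La primitive de l'accélération, avec v(0) = 5, donne la vitesse: v(t) = 5·exp(t). En utilisant v(t) = 5·exp(t) et en substituant t = log(4), nous trouvons v = 20.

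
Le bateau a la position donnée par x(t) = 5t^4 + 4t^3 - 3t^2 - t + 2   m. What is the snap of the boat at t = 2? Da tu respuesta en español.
Debemos derivar nuestra ecuación de la posición x(t) = 5·t^4 + 4·t^3 - 3·t^2 - t + 2 4 veces. Derivando la posición, obtenemos la velocidad: v(t) = 20·t^3 + 12·t^2 - 6·t - 1. Derivando la velocidad, obtenemos la aceleración: a(t) = 60·t^2 + 24·t - 6. Derivando la aceleración, obtenemos la sacudida: j(t) = 120·t + 24. La derivada de la sacudida da el snap: s(t) = 120. Tenemos el snap s(t) = 120. Sustituyendo t = 2: s(2) = 120.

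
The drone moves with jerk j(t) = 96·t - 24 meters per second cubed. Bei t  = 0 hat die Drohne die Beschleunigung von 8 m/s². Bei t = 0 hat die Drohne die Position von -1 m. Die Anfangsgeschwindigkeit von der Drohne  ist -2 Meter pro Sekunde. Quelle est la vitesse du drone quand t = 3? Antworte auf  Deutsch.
Um dies zu lösen, müssen wir 2 Stammfunktionen unserer Gleichung für den Ruck j(t) = 96·t - 24 finden. Durch Integration von dem Ruck und Verwendung der Anfangsbedingung a(0) = 8, erhalten wir a(t) = 48·t^2 - 24·t + 8. Die Stammfunktion von der Beschleunigung ist die Geschwindigkeit. Mit v(0) = -2 erhalten wir v(t) = 16·t^3 - 12·t^2 + 8·t - 2. Wir haben die Geschwindigkeit v(t) = 16·t^3 - 12·t^2 + 8·t - 2. Durch Einsetzen von t = 3: v(3) = 346.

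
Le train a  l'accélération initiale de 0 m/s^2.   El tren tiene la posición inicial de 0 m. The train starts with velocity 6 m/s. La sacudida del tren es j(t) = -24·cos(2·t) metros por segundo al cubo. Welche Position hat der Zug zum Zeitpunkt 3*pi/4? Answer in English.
We must find the integral of our jerk equation j(t) = -24·cos(2·t) 3 times. Finding the integral of j(t) and using a(0) = 0: a(t) = -12·sin(2·t). Finding the integral of a(t) and using v(0) = 6: v(t) = 6·cos(2·t). The antiderivative of velocity is position. Using x(0) = 0, we get x(t) = 3·sin(2·t). Using x(t) = 3·sin(2·t) and substituting t = 3*pi/4, we find x = -3.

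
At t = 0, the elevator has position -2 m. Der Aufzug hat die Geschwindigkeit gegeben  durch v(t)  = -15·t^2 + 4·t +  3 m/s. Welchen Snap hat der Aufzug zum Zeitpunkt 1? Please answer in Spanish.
Partiendo de la velocidad v(t) = -15·t^2 + 4·t + 3, tomamos 3 derivadas. La derivada de la velocidad da la aceleración: a(t) = 4 - 30·t. Derivando la aceleración, obtenemos la sacudida: j(t) = -30. La derivada de la sacudida da el snap: s(t) = 0. Tenemos el snap s(t) = 0. Sustituyendo t = 1: s(1) = 0.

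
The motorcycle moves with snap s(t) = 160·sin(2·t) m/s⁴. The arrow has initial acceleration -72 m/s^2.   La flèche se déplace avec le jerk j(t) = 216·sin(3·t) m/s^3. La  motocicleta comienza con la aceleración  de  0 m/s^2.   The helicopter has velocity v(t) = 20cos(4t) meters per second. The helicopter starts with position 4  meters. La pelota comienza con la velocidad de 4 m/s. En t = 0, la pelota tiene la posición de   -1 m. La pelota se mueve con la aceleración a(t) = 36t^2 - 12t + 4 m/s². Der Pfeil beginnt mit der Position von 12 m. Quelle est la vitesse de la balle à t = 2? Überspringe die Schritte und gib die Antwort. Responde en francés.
v(2) = 84.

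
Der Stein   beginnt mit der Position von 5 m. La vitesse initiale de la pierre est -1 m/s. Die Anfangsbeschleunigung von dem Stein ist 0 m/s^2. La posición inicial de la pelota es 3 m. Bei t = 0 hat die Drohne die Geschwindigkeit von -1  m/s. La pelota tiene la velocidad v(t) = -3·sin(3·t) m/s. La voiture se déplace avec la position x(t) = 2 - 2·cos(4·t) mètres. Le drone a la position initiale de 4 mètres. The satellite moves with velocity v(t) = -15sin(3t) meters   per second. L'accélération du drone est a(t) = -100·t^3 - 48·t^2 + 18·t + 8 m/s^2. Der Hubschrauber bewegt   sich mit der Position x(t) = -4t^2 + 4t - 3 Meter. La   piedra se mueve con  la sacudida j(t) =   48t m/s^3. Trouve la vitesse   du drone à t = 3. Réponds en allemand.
Wir müssen unsere Gleichung für die Beschleunigung a(t) = -100·t^3 - 48·t^2 + 18·t + 8 1-mal integrieren. Die Stammfunktion von der Beschleunigung, mit v(0) = -1, ergibt die Geschwindigkeit: v(t) = -25·t^4 - 16·t^3 + 9·t^2 + 8·t - 1. Mit v(t) = -25·t^4 - 16·t^3 + 9·t^2 + 8·t - 1 und Einsetzen von t = 3, finden wir v = -2353.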